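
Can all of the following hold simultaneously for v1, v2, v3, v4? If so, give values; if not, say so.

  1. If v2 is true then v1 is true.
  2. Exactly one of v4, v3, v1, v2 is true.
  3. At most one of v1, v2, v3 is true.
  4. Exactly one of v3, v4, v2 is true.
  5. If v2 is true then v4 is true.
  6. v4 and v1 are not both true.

v1 = False, v2 = False, v3 = True, v4 = False

  (1) v2=F ⇒ v1: vacuous ✓
  (2) {v4, v3, v1, v2}: 1 true — exactly one ✓
  (3) {v1, v2, v3}: 1 true — at most one ✓
  (4) {v3, v4, v2}: 1 true — exactly one ✓
  (5) v2=F ⇒ v4: vacuous ✓
  (6) v4=F, v1=F — not both ✓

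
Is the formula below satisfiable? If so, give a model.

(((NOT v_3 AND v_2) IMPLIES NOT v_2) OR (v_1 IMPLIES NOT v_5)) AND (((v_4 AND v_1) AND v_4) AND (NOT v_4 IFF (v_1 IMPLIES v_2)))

v_1=T, v_2=F, v_3=T, v_4=T, v_5=T

  ((NOT v_3 AND v_2) IMPLIES NOT v_2) OR (v_1 IMPLIES NOT v_5) = True
    (NOT v_3 AND v_2) IMPLIES NOT v_2 = True
      NOT v_3 AND v_2 = False
        NOT v_3 = False
      NOT v_2 = True
    v_1 IMPLIES NOT v_5 = False
      NOT v_5 = False
  ((v_4 AND v_1) AND v_4) AND (NOT v_4 IFF (v_1 IMPLIES v_2)) = True
    (v_4 AND v_1) AND v_4 = True
      v_4 AND v_1 = True
    NOT v_4 IFF (v_1 IMPLIES v_2) = True
      NOT v_4 = False
      v_1 IMPLIES v_2 = False
Both conjuncts True, so the formula holds.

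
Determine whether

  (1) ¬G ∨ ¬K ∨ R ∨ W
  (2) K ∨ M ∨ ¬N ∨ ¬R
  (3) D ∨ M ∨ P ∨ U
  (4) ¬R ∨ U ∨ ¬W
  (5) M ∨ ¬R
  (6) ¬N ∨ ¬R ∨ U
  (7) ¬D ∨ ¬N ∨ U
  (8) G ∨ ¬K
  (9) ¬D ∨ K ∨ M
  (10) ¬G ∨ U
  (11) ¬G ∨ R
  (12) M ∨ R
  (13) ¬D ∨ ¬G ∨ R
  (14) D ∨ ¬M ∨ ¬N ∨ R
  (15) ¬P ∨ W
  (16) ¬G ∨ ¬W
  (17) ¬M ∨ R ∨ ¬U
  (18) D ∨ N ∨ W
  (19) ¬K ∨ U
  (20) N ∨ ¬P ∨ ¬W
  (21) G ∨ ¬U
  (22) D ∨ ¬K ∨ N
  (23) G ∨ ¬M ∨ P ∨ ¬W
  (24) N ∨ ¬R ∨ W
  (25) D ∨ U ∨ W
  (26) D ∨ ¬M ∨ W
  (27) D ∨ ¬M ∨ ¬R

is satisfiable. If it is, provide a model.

Set U = True.
  then (G ∨ ¬U) forces G = True.
  then (¬G ∨ R) forces R = True.
  then (¬G ∨ ¬W) forces W = False.
  then (N ∨ ¬R ∨ W) forces N = True.
  then (M ∨ ¬R) forces M = True.
  then (¬P ∨ W) forces P = False.
  then (D ∨ ¬M ∨ W) forces D = True.
Set K = True.
All clauses satisfied.

U = True, W = False, N = True, D = True, K = True, R = True, M = True, P = False, G = True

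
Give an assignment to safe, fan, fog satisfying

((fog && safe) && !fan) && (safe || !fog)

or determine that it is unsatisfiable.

safe=T, fan=F, fog=T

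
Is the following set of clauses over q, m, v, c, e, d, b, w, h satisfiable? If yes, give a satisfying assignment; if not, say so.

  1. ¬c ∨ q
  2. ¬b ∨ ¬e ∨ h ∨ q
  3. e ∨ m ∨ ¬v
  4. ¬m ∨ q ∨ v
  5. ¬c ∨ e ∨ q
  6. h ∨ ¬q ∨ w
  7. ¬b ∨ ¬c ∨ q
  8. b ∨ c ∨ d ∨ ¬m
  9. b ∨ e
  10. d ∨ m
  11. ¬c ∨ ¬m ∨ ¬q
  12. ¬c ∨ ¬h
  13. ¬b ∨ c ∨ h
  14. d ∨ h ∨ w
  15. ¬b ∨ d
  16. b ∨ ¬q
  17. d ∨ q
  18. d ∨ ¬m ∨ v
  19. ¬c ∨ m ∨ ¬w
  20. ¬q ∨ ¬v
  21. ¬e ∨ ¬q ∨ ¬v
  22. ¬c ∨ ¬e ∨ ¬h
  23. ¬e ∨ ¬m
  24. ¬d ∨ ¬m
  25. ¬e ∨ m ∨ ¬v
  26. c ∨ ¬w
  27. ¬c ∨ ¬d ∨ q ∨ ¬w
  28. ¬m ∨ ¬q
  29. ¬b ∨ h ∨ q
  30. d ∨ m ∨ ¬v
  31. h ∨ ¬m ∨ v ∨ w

q=F, m=F, v=F, c=F, e=T, d=T, b=T, w=F, h=T

Set q = False.
  then (¬c ∨ q) forces c = False.
  then (d ∨ q) forces d = True.
  then (¬d ∨ ¬m) forces m = False.
  then (c ∨ ¬w) forces w = False.
Try v = True:
  (e ∨ m ∨ ¬v) forces e = True.
  clause (¬e ∨ m ∨ ¬v) is falsified — backtrack.
So v = False.
Set e = True.
Set b = True.
  then (¬b ∨ ¬e ∨ h ∨ q) forces h = True.
All clauses satisfied.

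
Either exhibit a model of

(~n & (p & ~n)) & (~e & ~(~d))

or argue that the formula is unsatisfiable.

n = False, p = True, e = False, d = True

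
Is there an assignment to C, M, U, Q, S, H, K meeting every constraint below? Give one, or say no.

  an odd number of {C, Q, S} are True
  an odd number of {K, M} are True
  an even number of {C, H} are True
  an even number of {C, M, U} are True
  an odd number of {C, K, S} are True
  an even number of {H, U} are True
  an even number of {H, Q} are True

C=T, M=F, U=T, Q=T, S=T, H=T, K=T

{C, Q, S}: 3 true → odd ✓
{K, M}: 1 true → odd ✓
{C, H}: 2 true → even ✓
{C, M, U}: 2 true → even ✓
{C, K, S}: 3 true → odd ✓
{H, U}: 2 true → even ✓
{H, Q}: 2 true → even ✓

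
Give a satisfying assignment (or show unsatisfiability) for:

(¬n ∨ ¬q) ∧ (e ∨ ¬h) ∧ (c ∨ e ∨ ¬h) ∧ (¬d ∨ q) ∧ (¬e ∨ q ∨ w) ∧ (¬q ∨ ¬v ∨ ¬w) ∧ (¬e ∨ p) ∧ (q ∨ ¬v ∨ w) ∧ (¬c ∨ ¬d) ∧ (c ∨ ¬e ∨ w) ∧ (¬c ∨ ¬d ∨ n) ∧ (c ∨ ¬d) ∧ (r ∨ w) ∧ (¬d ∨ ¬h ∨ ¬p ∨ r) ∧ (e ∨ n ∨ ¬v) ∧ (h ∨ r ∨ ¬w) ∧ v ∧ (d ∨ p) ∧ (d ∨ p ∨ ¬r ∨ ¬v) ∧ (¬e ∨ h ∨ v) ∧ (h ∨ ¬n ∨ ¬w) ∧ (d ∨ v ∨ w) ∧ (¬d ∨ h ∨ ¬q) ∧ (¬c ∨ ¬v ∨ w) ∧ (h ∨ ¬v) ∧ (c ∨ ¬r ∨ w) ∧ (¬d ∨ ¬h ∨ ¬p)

Unit clause (v) forces v = True.
In (h ∨ ¬v) only h is left, so h = True.
In (e ∨ ¬h) only e is left, so e = True.
In (¬e ∨ p) only p is left, so p = True.
In (¬d ∨ ¬h ∨ ¬p) only ¬d is left, so d = False.
Try w = False:
  (¬e ∨ q ∨ w) forces q = True.
  (¬n ∨ ¬q) forces n = False.
  (c ∨ ¬e ∨ w) forces c = True.
  clause (¬c ∨ ¬v ∨ w) is falsified — backtrack.
So w = True.
  then (¬q ∨ ¬v ∨ ¬w) forces q = False.
Set n = True.
Set c = False.
Set r = True.
All clauses satisfied.

h = True, p = True, d = False, e = True, w = True, n = True, c = False, v = True, q = False, r = True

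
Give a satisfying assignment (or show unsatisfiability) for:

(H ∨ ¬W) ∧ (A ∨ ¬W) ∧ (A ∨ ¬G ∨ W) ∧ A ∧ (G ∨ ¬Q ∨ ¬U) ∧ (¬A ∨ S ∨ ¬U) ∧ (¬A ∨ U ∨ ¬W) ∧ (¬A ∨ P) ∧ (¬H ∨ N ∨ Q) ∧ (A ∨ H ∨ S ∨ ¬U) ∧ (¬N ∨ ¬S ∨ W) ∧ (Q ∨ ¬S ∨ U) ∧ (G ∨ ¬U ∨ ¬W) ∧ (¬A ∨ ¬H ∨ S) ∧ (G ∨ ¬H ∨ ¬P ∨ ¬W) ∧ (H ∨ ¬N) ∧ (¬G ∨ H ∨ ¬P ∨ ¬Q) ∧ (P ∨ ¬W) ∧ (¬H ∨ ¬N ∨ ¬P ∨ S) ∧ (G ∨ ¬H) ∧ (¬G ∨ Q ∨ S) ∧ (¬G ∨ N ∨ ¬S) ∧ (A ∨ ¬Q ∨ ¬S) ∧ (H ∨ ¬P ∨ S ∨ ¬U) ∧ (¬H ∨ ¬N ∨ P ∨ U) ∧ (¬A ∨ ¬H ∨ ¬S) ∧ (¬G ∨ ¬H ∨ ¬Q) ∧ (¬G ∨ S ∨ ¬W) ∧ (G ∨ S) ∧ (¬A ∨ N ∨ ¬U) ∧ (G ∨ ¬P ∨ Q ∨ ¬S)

N = False, A = True, W = False, P = True, U = False, G = False, H = False, S = True, Q = True

Unit clause (A) forces A = True.
In (¬A ∨ P) only P is left, so P = True.
Set N = False.
  then (¬A ∨ N ∨ ¬U) forces U = False.
  then (¬A ∨ U ∨ ¬W) forces W = False.
Set G = False.
  then (G ∨ ¬H) forces H = False.
  then (G ∨ S) forces S = True.
  then (G ∨ ¬P ∨ Q ∨ ¬S) forces Q = True.
All clauses satisfied.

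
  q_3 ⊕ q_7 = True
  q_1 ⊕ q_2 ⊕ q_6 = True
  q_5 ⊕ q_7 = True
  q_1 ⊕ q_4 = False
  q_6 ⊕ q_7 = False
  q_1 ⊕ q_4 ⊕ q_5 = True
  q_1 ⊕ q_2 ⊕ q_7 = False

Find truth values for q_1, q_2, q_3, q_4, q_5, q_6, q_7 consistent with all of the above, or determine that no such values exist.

Unsatisfiable — no assignment works.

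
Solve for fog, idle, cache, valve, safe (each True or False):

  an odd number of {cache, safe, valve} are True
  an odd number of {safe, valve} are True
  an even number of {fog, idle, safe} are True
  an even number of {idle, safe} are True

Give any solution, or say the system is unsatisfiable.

fog: False, idle: False, cache: False, valve: True, safe: False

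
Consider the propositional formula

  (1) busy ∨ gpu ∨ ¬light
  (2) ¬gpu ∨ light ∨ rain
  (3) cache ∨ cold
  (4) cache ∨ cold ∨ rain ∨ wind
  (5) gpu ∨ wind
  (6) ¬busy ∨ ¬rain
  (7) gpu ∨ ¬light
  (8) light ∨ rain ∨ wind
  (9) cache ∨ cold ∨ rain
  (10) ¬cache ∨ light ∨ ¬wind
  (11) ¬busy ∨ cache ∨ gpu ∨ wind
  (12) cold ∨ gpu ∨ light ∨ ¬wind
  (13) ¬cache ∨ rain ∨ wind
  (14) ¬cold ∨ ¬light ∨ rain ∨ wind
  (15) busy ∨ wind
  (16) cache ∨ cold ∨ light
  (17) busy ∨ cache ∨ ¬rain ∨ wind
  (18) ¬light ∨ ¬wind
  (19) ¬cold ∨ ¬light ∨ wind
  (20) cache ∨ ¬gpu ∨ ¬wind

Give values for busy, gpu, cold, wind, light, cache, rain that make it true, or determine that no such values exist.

busy = False; gpu = False; cold = True; wind = True; light = False; cache = False; rain = False

Set busy = False.
  then (busy ∨ wind) forces wind = True.
  then (¬light ∨ ¬wind) forces light = False.
  then (¬cache ∨ light ∨ ¬wind) forces cache = False.
  then (cache ∨ cold ∨ light) forces cold = True.
  then (cache ∨ ¬gpu ∨ ¬wind) forces gpu = False.
Set rain = False.
All clauses satisfied.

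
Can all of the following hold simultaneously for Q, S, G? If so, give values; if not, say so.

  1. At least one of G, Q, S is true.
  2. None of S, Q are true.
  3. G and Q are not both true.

Q = False, S = False, G = True

  (1) {G, Q, S}: 1 true — at least one ✓
  (2) {S, Q}: 0 true — none ✓
  (3) G=T, Q=F — not both ✓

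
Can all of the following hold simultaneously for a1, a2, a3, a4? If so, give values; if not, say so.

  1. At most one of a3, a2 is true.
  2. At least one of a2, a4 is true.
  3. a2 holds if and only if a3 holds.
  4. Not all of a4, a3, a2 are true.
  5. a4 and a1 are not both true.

a1: False, a2: False, a3: False, a4: True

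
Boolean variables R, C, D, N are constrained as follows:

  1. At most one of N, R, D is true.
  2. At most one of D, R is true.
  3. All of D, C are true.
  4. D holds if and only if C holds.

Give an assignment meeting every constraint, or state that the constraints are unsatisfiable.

R=F; C=T; D=T; N=F

  (1) {N, R, D}: 1 true — at most one ✓
  (2) {D, R}: 1 true — at most one ✓
  (3) {D, C}: all 2 true ✓
  (4) D=T, C=T — same ✓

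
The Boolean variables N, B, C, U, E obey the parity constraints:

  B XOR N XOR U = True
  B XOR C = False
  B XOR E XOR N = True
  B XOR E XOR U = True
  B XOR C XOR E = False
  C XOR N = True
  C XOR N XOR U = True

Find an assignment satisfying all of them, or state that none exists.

N: False, B: True, C: True, U: False, E: False

B XOR N XOR U = T XOR F XOR F = True ✓
B XOR C = T XOR T = False ✓
B XOR E XOR N = T XOR F XOR F = True ✓
B XOR E XOR U = T XOR F XOR F = True ✓
B XOR C XOR E = T XOR T XOR F = False ✓
C XOR N = T XOR F = True ✓
C XOR N XOR U = T XOR F XOR F = True ✓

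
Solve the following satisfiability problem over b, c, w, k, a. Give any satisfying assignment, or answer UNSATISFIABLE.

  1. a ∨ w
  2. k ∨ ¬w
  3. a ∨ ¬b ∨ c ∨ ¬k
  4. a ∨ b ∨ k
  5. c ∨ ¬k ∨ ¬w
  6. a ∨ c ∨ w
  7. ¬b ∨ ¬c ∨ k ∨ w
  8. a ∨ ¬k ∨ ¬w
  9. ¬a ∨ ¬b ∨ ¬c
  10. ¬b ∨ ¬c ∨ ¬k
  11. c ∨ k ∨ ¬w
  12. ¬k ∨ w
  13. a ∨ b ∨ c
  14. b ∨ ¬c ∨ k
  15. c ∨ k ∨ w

Set b = False.
Set c = True.
  then (b ∨ ¬c ∨ k) forces k = True.
  then (¬k ∨ w) forces w = True.
  then (a ∨ ¬k ∨ ¬w) forces a = True.
All clauses satisfied.

b = False, c = True, w = True, k = True, a = True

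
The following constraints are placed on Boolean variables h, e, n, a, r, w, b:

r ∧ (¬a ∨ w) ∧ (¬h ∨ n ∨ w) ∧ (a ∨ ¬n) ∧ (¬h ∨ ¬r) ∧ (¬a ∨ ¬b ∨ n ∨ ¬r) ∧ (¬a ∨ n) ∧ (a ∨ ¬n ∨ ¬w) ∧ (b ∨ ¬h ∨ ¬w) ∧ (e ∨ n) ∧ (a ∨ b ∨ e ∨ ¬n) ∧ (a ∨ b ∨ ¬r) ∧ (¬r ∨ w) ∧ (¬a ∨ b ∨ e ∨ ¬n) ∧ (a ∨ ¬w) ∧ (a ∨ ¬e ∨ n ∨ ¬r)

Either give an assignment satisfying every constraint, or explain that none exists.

h=F, e=T, n=T, a=T, r=T, w=T, b=F

Unit clause (r) forces r = True.
In (¬h ∨ ¬r) only ¬h is left, so h = False.
In (¬r ∨ w) only w is left, so w = True.
In (a ∨ ¬w) only a is left, so a = True.
In (¬a ∨ n) only n is left, so n = True.
Set e = True.
Set b = False.
All clauses satisfied.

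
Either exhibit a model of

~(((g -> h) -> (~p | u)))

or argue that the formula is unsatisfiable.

u: False; h: True; p: True; g: False

  ~(((g -> h) -> (~p | u))) = True
    (g -> h) -> (~p | u) = False
      g -> h = True
      ~p | u = False
        ~p = False
The formula evaluates to True.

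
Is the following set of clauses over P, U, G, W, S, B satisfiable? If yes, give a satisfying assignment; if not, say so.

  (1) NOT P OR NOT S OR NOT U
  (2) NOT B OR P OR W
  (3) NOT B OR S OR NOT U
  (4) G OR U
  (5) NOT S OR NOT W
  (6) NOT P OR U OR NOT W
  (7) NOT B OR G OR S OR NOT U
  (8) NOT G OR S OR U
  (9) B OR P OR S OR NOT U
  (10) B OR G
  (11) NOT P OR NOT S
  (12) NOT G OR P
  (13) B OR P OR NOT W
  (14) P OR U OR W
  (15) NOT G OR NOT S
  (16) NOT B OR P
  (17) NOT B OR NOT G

Set P = True.
  then (NOT P OR NOT S) forces S = False.
Set U = True.
  then (NOT B OR S OR NOT U) forces B = False.
  then (B OR G) forces G = True.
Set W = False.
All clauses satisfied.

P: True; U: True; G: True; W: False; S: False; B: False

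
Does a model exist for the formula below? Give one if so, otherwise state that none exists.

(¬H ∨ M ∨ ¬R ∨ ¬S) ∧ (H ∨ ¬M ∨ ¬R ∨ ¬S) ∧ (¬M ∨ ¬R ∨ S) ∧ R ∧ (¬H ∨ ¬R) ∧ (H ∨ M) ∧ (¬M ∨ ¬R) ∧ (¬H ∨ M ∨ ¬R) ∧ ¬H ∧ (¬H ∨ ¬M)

Case H = True:
  Clause (¬H) is falsified — contradiction.
Case H = False:
  (R) forces R = True.
  (H ∨ M) forces M = True.
  Clause (¬M ∨ ¬R) is falsified — contradiction.
Both cases fail, so the formula is unsatisfiable.

Unsatisfiable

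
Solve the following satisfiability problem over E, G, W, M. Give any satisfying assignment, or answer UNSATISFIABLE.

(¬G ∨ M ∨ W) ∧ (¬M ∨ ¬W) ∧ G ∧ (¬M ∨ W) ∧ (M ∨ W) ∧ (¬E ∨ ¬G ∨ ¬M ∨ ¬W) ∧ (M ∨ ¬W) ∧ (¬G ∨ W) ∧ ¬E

Unsatisfiable — no assignment works.

Case G = True:
  (¬G ∨ W) forces W = True.
  (¬M ∨ ¬W) forces M = False.
  Clause (M ∨ ¬W) is falsified — contradiction.
Case G = False:
  Clause (G) is falsified — contradiction.
Both cases fail, so the formula is unsatisfiable.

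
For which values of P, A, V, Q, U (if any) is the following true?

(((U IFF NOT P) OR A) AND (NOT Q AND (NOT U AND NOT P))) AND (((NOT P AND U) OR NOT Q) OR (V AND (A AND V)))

P: False, A: True, V: True, Q: False, U: False

  ((U IFF NOT P) OR A) AND (NOT Q AND (NOT U AND NOT P)) = True
    (U IFF NOT P) OR A = True
      U IFF NOT P = False
        NOT P = True
    NOT Q AND (NOT U AND NOT P) = True
      NOT Q = True
      NOT U AND NOT P = True
        NOT U = True
        NOT P = True
  ((NOT P AND U) OR NOT Q) OR (V AND (A AND V)) = True
    (NOT P AND U) OR NOT Q = True
      NOT P AND U = False
        NOT P = True
      NOT Q = True
    V AND (A AND V) = True
      A AND V = True
Both conjuncts True, so the formula holds.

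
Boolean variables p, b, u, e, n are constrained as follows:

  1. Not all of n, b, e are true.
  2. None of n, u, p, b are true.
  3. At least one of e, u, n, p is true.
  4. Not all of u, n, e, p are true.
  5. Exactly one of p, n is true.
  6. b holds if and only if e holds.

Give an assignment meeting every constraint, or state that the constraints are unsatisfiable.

Case p = True:
  Constraint (2) is violated (p=T) — contradiction.
Case p = False:
  (2) forces n = False.
  Constraint (5) is violated (p=F, n=F) — contradiction.
Both cases fail — unsatisfiable.

No satisfying assignment exists.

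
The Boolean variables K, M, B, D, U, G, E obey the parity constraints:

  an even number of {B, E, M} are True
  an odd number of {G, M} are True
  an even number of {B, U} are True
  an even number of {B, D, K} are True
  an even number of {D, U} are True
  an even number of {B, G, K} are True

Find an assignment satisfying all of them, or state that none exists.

K = False; M = False; B = True; D = True; U = True; G = True; E = True

{B, E, M}: 2 true → even ✓
{G, M}: 1 true → odd ✓
{B, U}: 2 true → even ✓
{B, D, K}: 2 true → even ✓
{D, U}: 2 true → even ✓
{B, G, K}: 2 true → even ✓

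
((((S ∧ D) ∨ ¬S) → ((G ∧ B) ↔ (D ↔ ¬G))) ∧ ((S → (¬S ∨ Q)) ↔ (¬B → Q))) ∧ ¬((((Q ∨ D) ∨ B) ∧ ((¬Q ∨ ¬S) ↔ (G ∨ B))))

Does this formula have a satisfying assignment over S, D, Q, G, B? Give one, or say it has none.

S = True; D = False; Q = True; G = True; B = True

  (((S ∧ D) ∨ ¬S) → ((G ∧ B) ↔ (D ↔ ¬G))) ∧ ((S → (¬S ∨ Q)) ↔ (¬B → Q)) = True
    ((S ∧ D) ∨ ¬S) → ((G ∧ B) ↔ (D ↔ ¬G)) = True
      (S ∧ D) ∨ ¬S = False
        S ∧ D = False
        ¬S = False
      (G ∧ B) ↔ (D ↔ ¬G) = True
        G ∧ B = True
        D ↔ ¬G = True
          ¬G = False
    (S → (¬S ∨ Q)) ↔ (¬B → Q) = True
      S → (¬S ∨ Q) = True
        ¬S ∨ Q = True
          ¬S = False
      ¬B → Q = True
        ¬B = False
  ¬((((Q ∨ D) ∨ B) ∧ ((¬Q ∨ ¬S) ↔ (G ∨ B)))) = True
    ((Q ∨ D) ∨ B) ∧ ((¬Q ∨ ¬S) ↔ (G ∨ B)) = False
      (Q ∨ D) ∨ B = True
        Q ∨ D = True
      (¬Q ∨ ¬S) ↔ (G ∨ B) = False
        ¬Q ∨ ¬S = False
          ¬Q = False
          ¬S = False
        G ∨ B = True
Both conjuncts True, so the formula holds.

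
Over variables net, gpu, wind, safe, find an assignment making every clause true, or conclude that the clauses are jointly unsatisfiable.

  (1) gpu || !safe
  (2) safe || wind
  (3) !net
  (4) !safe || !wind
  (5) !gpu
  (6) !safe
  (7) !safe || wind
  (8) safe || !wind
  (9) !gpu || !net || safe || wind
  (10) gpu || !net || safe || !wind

No satisfying assignment exists.

Case safe = True:
  Clause (!safe) is falsified — contradiction.
Case safe = False:
  (safe || wind) forces wind = True.
  Clause (safe || !wind) is falsified — contradiction.
Both cases fail, so the formula is unsatisfiable.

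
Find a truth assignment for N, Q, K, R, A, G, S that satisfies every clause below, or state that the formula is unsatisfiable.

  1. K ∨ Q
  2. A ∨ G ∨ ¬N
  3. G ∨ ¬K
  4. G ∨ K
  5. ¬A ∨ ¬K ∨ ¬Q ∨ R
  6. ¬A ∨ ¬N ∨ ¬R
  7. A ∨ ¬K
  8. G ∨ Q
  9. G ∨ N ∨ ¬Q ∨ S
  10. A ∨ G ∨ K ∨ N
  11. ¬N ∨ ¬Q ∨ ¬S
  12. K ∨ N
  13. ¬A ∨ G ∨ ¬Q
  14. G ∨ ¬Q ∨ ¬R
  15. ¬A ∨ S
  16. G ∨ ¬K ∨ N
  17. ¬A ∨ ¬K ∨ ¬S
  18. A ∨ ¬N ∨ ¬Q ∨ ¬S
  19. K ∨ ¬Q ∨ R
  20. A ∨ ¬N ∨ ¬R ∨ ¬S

Try N = False:
  (K ∨ N) forces K = True.
  (G ∨ ¬K) forces G = True.
  (A ∨ ¬K) forces A = True.
  (¬A ∨ S) forces S = True.
  clause (¬A ∨ ¬K ∨ ¬S) is falsified — backtrack.
So N = True.
Set Q = True.
  then (¬N ∨ ¬Q ∨ ¬S) forces S = False.
  then (¬A ∨ S) forces A = False.
  then (A ∨ G ∨ ¬N) forces G = True.
  then (A ∨ ¬K) forces K = False.
  then (K ∨ ¬Q ∨ R) forces R = True.
All clauses satisfied.

N = True, Q = True, K = False, R = True, A = False, G = True, S = False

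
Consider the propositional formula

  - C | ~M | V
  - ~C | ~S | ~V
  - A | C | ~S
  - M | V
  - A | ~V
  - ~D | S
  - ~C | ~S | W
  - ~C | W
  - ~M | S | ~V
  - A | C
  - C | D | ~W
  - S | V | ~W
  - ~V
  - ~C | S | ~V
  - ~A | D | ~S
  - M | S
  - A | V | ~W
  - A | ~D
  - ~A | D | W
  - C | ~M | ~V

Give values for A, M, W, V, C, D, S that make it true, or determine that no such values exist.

Unit clause (~V) forces V = False.
In (M | V) only M is left, so M = True.
In (C | ~M | V) only C is left, so C = True.
In (~C | W) only W is left, so W = True.
In (S | V | ~W) only S is left, so S = True.
In (A | V | ~W) only A is left, so A = True.
In (~A | D | ~S) only D is left, so D = True.
All clauses satisfied.

A = True, M = True, W = True, V = False, C = True, D = True, S = True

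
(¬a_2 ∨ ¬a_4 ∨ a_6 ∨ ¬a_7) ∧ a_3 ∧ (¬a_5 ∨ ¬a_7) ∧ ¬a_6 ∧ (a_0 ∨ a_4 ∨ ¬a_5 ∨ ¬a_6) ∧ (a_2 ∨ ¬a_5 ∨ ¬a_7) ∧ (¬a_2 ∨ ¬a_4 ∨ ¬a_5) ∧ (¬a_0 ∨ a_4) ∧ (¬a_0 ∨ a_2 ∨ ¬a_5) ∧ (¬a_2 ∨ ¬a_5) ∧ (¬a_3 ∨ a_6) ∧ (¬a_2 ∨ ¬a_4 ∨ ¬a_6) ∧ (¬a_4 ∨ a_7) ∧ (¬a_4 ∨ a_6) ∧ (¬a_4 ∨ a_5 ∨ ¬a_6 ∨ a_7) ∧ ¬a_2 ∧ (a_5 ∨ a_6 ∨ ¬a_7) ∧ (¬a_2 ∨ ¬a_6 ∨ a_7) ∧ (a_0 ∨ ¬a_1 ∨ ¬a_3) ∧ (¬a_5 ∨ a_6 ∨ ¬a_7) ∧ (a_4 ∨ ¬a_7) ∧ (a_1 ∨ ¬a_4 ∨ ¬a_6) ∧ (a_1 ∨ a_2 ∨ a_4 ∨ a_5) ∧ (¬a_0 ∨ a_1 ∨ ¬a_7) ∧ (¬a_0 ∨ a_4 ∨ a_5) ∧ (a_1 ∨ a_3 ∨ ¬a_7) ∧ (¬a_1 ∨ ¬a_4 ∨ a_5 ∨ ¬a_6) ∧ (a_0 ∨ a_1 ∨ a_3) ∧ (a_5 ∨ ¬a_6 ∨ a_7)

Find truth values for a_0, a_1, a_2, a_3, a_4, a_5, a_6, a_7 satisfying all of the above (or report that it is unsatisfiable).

No satisfying assignment exists.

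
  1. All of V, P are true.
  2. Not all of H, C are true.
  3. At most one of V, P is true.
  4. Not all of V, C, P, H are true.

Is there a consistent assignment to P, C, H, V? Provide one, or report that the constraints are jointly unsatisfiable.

No satisfying assignment exists.

Case P = True:
  (1) forces V = True.
  Constraint (3) is violated (V=T, P=T) — contradiction.
Case P = False:
  Constraint (1) is violated (P=F) — contradiction.
Both cases fail — unsatisfiable.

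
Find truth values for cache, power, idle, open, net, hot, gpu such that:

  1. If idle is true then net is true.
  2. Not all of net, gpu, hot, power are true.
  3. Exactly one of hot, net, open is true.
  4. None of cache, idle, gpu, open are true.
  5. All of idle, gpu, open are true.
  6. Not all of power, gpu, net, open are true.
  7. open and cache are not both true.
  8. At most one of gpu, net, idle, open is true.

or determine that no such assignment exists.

Unsatisfiable

Case idle = True:
  Constraint (4) is violated (idle=T) — contradiction.
Case idle = False:
  Constraint (5) is violated (idle=F) — contradiction.
Both cases fail — unsatisfiable.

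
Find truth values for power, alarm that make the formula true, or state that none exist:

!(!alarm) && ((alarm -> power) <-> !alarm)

power = False, alarm = True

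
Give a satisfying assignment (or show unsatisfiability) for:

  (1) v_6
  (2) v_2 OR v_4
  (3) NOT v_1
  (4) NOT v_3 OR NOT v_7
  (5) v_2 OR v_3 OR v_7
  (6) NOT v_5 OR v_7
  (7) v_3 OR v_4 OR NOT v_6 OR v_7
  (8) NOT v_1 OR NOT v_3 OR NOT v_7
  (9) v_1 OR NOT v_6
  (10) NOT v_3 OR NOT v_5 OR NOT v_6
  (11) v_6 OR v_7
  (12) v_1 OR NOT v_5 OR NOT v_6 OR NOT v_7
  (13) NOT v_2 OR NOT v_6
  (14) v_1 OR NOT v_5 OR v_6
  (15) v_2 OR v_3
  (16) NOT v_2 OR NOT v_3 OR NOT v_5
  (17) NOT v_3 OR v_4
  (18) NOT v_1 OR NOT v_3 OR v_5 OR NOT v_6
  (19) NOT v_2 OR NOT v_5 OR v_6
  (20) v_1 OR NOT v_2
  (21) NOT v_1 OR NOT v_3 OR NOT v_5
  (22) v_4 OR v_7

Case v_1 = True:
  Clause (NOT v_1) is falsified — contradiction.
Case v_1 = False:
  (v_6) forces v_6 = True.
  Clause (v_1 OR NOT v_6) is falsified — contradiction.
Both cases fail, so the formula is unsatisfiable.

Unsatisfiable — no assignment works.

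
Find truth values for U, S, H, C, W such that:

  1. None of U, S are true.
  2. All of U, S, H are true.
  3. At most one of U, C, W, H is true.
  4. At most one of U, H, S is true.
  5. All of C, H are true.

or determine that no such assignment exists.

Case U = True:
  Constraint (1) is violated (U=T) — contradiction.
Case U = False:
  Constraint (2) is violated (U=F) — contradiction.
Both cases fail — unsatisfiable.

UNSATISFIABLE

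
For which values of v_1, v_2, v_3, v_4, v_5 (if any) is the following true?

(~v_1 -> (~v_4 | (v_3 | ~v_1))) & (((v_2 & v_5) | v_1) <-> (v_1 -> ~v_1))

v_1: False, v_2: True, v_3: True, v_4: False, v_5: True

  ~v_1 -> (~v_4 | (v_3 | ~v_1)) = True
    ~v_1 = True
    ~v_4 | (v_3 | ~v_1) = True
      ~v_4 = True
      v_3 | ~v_1 = True
        ~v_1 = True
  ((v_2 & v_5) | v_1) <-> (v_1 -> ~v_1) = True
    (v_2 & v_5) | v_1 = True
      v_2 & v_5 = True
    v_1 -> ~v_1 = True
      ~v_1 = True
Both conjuncts True, so the formula holds.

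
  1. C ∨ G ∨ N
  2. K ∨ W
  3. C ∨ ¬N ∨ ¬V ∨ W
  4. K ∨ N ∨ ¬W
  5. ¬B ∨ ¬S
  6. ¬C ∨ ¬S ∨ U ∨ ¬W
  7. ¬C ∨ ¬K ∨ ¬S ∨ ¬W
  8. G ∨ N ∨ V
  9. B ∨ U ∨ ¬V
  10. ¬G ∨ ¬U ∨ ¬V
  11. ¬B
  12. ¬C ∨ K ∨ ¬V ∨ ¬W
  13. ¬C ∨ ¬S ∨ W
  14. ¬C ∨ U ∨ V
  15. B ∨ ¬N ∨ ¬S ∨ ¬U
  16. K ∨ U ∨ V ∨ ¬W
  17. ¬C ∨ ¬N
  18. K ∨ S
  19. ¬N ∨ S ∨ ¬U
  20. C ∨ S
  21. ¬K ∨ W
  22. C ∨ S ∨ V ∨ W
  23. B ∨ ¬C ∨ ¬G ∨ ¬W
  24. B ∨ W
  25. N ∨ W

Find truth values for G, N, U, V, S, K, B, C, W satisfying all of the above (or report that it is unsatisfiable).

G=T; N=F; U=F; V=F; S=T; K=T; B=F; C=F; W=T

Unit clause (¬B) forces B = False.
In (B ∨ W) only W is left, so W = True.
Set G = True.
  then (B ∨ ¬C ∨ ¬G ∨ ¬W) forces C = False.
  then (C ∨ S) forces S = True.
Set N = False.
  then (K ∨ N ∨ ¬W) forces K = True.
Set U = False.
  then (B ∨ U ∨ ¬V) forces V = False.
All clauses satisfied.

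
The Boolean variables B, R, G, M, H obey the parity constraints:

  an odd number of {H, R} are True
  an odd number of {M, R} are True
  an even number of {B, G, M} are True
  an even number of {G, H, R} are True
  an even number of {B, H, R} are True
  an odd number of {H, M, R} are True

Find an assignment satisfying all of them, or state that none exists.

B: True, R: True, G: True, M: False, H: False

{H, R}: 1 true → odd ✓
{M, R}: 1 true → odd ✓
{B, G, M}: 2 true → even ✓
{G, H, R}: 2 true → even ✓
{B, H, R}: 2 true → even ✓
{H, M, R}: 1 true → odd ✓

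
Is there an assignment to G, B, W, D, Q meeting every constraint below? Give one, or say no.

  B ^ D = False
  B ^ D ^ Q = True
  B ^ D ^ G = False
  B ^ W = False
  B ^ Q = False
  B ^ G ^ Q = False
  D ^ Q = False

G: False; B: True; W: True; D: True; Q: True

B ^ D = T ^ T = False ✓
B ^ D ^ Q = T ^ T ^ T = True ✓
B ^ D ^ G = T ^ T ^ F = False ✓
B ^ W = T ^ T = False ✓
B ^ Q = T ^ T = False ✓
B ^ G ^ Q = T ^ F ^ T = False ✓
D ^ Q = T ^ T = False ✓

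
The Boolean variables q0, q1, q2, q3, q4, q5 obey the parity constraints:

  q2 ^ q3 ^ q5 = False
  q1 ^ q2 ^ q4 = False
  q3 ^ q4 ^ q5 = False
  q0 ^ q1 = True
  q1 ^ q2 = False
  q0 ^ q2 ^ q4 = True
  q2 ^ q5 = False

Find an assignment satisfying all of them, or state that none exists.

q0 = True, q1 = False, q2 = False, q3 = False, q4 = False, q5 = False

q2 ^ q3 ^ q5 = F ^ F ^ F = False ✓
q1 ^ q2 ^ q4 = F ^ F ^ F = False ✓
q3 ^ q4 ^ q5 = F ^ F ^ F = False ✓
q0 ^ q1 = T ^ F = True ✓
q1 ^ q2 = F ^ F = False ✓
q0 ^ q2 ^ q4 = T ^ F ^ F = True ✓
q2 ^ q5 = F ^ F = False ✓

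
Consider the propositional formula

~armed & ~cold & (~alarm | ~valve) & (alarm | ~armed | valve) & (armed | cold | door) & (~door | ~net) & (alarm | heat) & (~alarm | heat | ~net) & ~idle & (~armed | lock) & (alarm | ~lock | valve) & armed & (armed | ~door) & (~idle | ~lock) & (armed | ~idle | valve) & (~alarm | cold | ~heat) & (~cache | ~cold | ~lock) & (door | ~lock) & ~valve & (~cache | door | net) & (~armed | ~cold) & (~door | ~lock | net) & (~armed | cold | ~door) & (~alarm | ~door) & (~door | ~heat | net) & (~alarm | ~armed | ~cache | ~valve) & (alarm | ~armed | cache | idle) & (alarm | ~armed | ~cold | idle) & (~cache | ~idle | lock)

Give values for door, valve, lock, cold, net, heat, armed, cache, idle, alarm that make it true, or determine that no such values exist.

UNSATISFIABLE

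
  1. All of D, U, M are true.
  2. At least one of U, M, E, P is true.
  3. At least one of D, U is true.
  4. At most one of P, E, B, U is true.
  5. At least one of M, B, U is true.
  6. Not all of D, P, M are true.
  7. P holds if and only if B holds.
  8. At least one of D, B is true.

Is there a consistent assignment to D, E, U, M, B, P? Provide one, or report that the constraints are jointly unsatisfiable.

D=T, E=F, U=T, M=T, B=F, P=F

  (1) {D, U, M}: all 3 true ✓
  (2) {U, M, E, P}: 2 true — at least one ✓
  (3) {D, U}: 2 true — at least one ✓
  (4) {P, E, B, U}: 1 true — at most one ✓
  (5) {M, B, U}: 2 true — at least one ✓
  (6) {D, P, M}: 2/3 true — not all ✓
  (7) P=F, B=F — same ✓
  (8) {D, B}: 1 true — at least one ✓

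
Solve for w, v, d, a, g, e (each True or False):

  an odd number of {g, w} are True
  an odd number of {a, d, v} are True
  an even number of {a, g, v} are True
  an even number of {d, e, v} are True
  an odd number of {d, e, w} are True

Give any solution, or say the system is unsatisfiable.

w: True; v: False; d: True; a: False; g: False; e: True

{g, w}: 1 true → odd ✓
{a, d, v}: 1 true → odd ✓
{a, g, v}: 0 true → even ✓
{d, e, v}: 2 true → even ✓
{d, e, w}: 3 true → odd ✓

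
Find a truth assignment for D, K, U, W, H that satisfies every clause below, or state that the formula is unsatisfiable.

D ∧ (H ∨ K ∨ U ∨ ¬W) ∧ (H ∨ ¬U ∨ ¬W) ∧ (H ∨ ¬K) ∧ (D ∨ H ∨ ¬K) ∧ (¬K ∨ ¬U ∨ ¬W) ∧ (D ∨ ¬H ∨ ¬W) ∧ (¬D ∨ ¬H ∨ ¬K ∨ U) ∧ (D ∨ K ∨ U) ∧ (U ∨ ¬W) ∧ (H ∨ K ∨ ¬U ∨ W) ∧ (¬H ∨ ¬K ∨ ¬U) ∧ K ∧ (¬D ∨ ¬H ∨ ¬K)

Case D = True:
  (K) forces K = True.
  (H ∨ ¬K) forces H = True.
  Clause (¬D ∨ ¬H ∨ ¬K) is falsified — contradiction.
Case D = False:
  Clause (D) is falsified — contradiction.
Both cases fail, so the formula is unsatisfiable.

UNSATISFIABLE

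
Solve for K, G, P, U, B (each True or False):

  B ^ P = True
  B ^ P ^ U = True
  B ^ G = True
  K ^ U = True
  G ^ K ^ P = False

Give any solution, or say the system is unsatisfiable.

Unsatisfiable — no assignment works.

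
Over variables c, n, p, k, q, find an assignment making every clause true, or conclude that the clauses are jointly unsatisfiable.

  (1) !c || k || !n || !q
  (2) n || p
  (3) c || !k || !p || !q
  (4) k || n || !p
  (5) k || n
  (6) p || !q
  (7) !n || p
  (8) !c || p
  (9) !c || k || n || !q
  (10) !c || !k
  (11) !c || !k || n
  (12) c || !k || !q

c = True; n = True; p = True; k = False; q = False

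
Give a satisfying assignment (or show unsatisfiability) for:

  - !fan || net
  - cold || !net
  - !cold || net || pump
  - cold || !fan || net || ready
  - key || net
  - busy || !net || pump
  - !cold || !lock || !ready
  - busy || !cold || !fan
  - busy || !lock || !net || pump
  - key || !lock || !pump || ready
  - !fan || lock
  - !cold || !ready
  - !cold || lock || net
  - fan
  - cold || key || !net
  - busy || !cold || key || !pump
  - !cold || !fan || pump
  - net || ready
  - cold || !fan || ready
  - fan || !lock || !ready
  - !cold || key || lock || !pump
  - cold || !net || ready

Unit clause (fan) forces fan = True.
In (!fan || net) only net is left, so net = True.
In (cold || !net) only cold is left, so cold = True.
In (busy || !cold || !fan) only busy is left, so busy = True.
In (!fan || lock) only lock is left, so lock = True.
In (!cold || !ready) only !ready is left, so ready = False.
In (!cold || !fan || pump) only pump is left, so pump = True.
In (key || !lock || !pump || ready) only key is left, so key = True.
All clauses satisfied.

pump=T, key=T, busy=T, cold=T, fan=T, ready=F, net=T, lock=T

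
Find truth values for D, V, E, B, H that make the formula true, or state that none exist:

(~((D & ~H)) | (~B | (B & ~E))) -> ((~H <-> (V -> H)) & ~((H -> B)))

D: True, V: True, E: True, B: True, H: False

  (~((D & ~H)) | (~B | (B & ~E))) -> ((~H <-> (V -> H)) & ~((H -> B))) = True
    ~((D & ~H)) | (~B | (B & ~E)) = False
      ~((D & ~H)) = False
        D & ~H = True
          ~H = True
      ~B | (B & ~E) = False
        ~B = False
        B & ~E = False
          ~E = False
    (~H <-> (V -> H)) & ~((H -> B)) = False
      ~H <-> (V -> H) = False
        ~H = True
        V -> H = False
      ~((H -> B)) = False
        H -> B = True
The formula evaluates to True.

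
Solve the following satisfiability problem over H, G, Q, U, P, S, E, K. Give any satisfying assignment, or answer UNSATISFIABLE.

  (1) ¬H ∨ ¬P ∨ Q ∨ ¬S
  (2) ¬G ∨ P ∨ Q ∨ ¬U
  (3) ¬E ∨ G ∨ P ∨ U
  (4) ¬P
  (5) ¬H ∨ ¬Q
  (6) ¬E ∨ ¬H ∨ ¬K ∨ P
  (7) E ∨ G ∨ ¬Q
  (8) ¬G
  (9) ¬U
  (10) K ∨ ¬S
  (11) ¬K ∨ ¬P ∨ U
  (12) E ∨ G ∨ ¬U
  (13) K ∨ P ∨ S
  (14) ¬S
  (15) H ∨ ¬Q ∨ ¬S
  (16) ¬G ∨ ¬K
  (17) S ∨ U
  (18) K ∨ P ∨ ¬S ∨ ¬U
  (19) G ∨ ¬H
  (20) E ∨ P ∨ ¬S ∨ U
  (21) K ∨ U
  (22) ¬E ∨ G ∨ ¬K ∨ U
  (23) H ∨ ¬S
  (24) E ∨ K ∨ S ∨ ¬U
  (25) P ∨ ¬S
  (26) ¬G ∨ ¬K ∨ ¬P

Case S = True:
  Clause (¬S) is falsified — contradiction.
Case S = False:
  (¬P) forces P = False.
  (¬G) forces G = False.
  (¬U) forces U = False.
  Clause (S ∨ U) is falsified — contradiction.
Both cases fail, so the formula is unsatisfiable.

No satisfying assignment exists.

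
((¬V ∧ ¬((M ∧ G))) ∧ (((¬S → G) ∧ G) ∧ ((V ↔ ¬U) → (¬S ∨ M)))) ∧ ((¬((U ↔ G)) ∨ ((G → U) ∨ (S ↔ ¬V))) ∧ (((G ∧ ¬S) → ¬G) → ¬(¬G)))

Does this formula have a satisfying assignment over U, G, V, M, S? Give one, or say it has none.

U = False; G = True; V = False; M = False; S = False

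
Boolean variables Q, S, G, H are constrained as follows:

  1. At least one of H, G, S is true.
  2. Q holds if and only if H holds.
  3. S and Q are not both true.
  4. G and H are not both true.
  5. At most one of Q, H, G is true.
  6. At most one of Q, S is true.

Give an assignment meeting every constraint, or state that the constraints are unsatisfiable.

Q: False, S: False, G: True, H: False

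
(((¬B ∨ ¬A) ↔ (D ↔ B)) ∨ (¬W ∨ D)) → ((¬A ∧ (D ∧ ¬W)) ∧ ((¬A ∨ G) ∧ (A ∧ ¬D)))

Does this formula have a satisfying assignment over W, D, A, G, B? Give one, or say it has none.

W = True; D = False; A = False; G = False; B = True

  (((¬B ∨ ¬A) ↔ (D ↔ B)) ∨ (¬W ∨ D)) → ((¬A ∧ (D ∧ ¬W)) ∧ ((¬A ∨ G) ∧ (A ∧ ¬D))) = True
    ((¬B ∨ ¬A) ↔ (D ↔ B)) ∨ (¬W ∨ D) = False
      (¬B ∨ ¬A) ↔ (D ↔ B) = False
        ¬B ∨ ¬A = True
          ¬B = False
          ¬A = True
        D ↔ B = False
      ¬W ∨ D = False
        ¬W = False
    (¬A ∧ (D ∧ ¬W)) ∧ ((¬A ∨ G) ∧ (A ∧ ¬D)) = False
      ¬A ∧ (D ∧ ¬W) = False
        ¬A = True
        D ∧ ¬W = False
          ¬W = False
      (¬A ∨ G) ∧ (A ∧ ¬D) = False
        ¬A ∨ G = True
          ¬A = True
        A ∧ ¬D = False
          ¬D = True
The formula evaluates to True.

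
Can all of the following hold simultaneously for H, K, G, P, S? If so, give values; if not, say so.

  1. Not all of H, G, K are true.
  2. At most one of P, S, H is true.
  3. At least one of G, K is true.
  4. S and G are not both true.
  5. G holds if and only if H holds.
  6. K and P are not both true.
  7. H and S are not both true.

H: True, K: False, G: True, P: False, S: False

  (1) {H, G, K}: 2/3 true — not all ✓
  (2) {P, S, H}: 1 true — at most one ✓
  (3) {G, K}: 1 true — at least one ✓
  (4) S=F, G=T — not both ✓
  (5) G=T, H=T — same ✓
  (6) K=F, P=F — not both ✓
  (7) H=T, S=F — not both ✓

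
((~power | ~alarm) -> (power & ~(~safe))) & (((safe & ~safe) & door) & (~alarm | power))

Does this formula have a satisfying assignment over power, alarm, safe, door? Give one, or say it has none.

Unsatisfiable — no assignment works.

Case safe = True: the conjunct ~safe is False.
Case safe = False: the conjunct safe is False.
Both cases fail — unsatisfiable.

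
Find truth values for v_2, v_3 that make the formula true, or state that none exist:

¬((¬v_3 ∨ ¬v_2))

v_2 = True, v_3 = True

  ¬((¬v_3 ∨ ¬v_2)) = True
    ¬v_3 ∨ ¬v_2 = False
      ¬v_3 = False
      ¬v_2 = False
The formula evaluates to True.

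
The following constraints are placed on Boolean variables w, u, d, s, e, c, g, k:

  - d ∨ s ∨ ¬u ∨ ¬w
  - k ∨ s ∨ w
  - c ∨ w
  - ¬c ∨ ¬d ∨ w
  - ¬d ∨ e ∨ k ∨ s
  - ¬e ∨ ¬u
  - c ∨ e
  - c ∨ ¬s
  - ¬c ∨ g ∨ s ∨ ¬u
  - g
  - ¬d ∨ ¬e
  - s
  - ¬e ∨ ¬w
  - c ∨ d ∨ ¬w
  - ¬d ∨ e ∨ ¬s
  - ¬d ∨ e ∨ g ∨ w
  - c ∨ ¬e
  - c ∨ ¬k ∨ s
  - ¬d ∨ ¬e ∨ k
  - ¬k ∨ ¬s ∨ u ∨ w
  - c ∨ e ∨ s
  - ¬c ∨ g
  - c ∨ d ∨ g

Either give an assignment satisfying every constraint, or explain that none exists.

Unit clause (g) forces g = True.
Unit clause (s) forces s = True.
In (c ∨ ¬s) only c is left, so c = True.
Set w = False.
  then (¬c ∨ ¬d ∨ w) forces d = False.
Set u = True.
  then (¬e ∨ ¬u) forces e = False.
Set k = False.
All clauses satisfied.

w = False, u = True, d = False, s = True, e = False, c = True, g = True, k = False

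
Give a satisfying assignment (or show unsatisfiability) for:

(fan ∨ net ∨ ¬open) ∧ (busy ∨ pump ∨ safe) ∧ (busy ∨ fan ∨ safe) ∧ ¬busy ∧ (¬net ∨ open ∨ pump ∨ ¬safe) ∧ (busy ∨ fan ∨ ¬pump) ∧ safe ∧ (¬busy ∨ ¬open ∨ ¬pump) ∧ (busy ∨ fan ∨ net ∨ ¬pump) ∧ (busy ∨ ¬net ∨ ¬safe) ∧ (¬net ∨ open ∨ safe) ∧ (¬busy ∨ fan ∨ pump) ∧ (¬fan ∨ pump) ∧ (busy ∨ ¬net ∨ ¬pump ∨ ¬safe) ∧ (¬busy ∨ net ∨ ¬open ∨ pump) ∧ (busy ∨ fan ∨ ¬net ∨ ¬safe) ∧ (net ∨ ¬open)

open=F, net=F, safe=T, fan=T, busy=F, pump=T

Unit clause (¬busy) forces busy = False.
Unit clause (safe) forces safe = True.
In (busy ∨ ¬net ∨ ¬safe) only ¬net is left, so net = False.
In (net ∨ ¬open) only ¬open is left, so open = False.
Set fan = True.
  then (¬fan ∨ pump) forces pump = True.
All clauses satisfied.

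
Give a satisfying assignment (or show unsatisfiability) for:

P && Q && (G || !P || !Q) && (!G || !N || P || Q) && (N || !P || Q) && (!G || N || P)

P = True, N = False, Q = True, G = True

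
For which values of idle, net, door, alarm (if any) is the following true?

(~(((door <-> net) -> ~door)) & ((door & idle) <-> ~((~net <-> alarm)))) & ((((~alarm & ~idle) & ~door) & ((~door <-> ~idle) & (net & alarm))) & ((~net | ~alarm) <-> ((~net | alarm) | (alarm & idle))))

UNSATISFIABLE

Case door = True: the conjunct ~door is False.
Case door = False: the conjunct ~(((door <-> net) -> ~door)) becomes ~((~net -> True)) = False.
Both cases fail — unsatisfiable.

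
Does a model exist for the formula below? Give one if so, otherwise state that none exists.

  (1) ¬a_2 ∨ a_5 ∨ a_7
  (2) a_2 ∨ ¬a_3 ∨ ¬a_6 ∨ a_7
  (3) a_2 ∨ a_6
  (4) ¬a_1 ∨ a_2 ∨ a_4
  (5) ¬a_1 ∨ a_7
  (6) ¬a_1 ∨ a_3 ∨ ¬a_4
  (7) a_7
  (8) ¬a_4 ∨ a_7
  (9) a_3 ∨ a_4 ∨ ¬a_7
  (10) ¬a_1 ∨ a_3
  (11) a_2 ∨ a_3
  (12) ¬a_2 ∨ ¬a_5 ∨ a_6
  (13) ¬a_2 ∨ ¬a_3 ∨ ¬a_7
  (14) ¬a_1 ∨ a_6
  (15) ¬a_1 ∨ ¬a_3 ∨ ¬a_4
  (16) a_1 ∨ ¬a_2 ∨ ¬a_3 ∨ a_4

a_1 = False, a_2 = True, a_3 = False, a_4 = True, a_5 = False, a_6 = True, a_7 = True

Unit clause (a_7) forces a_7 = True.
Try a_1 = True:
  (¬a_1 ∨ a_3) forces a_3 = True.
  (¬a_2 ∨ ¬a_3 ∨ ¬a_7) forces a_2 = False.
  (a_2 ∨ a_6) forces a_6 = True.
  (¬a_1 ∨ a_2 ∨ a_4) forces a_4 = True.
  clause (¬a_1 ∨ ¬a_3 ∨ ¬a_4) is falsified — backtrack.
So a_1 = False.
Set a_2 = True.
  then (¬a_2 ∨ ¬a_3 ∨ ¬a_7) forces a_3 = False.
  then (a_3 ∨ a_4 ∨ ¬a_7) forces a_4 = True.
Set a_5 = False.
Set a_6 = True.
All clauses satisfied.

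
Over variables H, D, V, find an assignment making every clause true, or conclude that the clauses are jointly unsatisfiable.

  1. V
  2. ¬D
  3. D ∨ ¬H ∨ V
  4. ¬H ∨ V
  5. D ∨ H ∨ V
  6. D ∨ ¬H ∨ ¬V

Unit clause (V) forces V = True.
Unit clause (¬D) forces D = False.
In (D ∨ ¬H ∨ ¬V) only ¬H is left, so H = False.
All clauses satisfied.

H = False, D = False, V = True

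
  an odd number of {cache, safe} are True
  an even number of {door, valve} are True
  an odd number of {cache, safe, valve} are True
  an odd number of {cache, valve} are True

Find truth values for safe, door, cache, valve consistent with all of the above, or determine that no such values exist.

safe=F, door=F, cache=T, valve=F

{cache, safe}: 1 true → odd ✓
{door, valve}: 0 true → even ✓
{cache, safe, valve}: 1 true → odd ✓
{cache, valve}: 1 true → odd ✓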